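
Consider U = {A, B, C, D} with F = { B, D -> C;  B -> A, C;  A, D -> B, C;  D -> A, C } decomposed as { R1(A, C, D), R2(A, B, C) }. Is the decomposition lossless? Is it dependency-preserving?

Lossless test: (A, C)⁺ = {A, C}, which is a superkey of neither fragment — lossy.
Dependency preservation: the restricted closure of {A, D} across the fragments never reaches {B, C}, so A, D → B, C cannot be enforced without a join — not preserved.

lossy and not dependency-preserving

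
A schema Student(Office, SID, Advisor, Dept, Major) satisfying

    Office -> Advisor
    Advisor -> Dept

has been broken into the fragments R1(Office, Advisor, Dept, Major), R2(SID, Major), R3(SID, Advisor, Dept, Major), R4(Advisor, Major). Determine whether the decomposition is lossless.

No

Chase test. Columns are Office, SID, Advisor, Dept, Major; row i has aⱼ where attribute j ∈ Ri, else bᵢⱼ.
Initial tableau (one row per fragment):
  row 1: a1 b12 a3 a4 a5
  row 2: b21 a2 b23 b24 a5
  row 3: b31 a2 a3 a4 a5
  row 4: b41 b42 a3 b44 a5
Rows 1 and 4 agree on Advisor; apply Advisor→Dept and equate their Dept entries.
No row becomes fully distinguished — the join is lossy.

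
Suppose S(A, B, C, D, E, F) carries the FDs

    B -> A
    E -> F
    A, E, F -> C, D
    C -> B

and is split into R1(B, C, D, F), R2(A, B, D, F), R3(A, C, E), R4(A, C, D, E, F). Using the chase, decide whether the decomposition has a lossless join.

Chase test. Columns are A, B, C, D, E, F; row i has aⱼ where attribute j ∈ Ri, else bᵢⱼ.
Initial tableau (one row per fragment):
  row 1: b11 a2 a3 a4 b15 a6
  row 2: a1 a2 b23 a4 b25 a6
  row 3: a1 b32 a3 b34 a5 b36
  row 4: a1 b42 a3 a4 a5 a6
Rows 1 and 2 agree on B; apply B→A and equate their A entries.
Rows 3 and 4 agree on E; apply E→F and equate their F entries.
Rows 3 and 4 agree on A, E, F; apply A, E, F→C, D and equate their C, D entries.
Rows 1 and 3 agree on C; apply C→B and equate their B entries.
Rows 1 and 4 agree on C; apply C→B and equate their B entries.
Row 3 is now all distinguished symbols — the join is lossless.

Yes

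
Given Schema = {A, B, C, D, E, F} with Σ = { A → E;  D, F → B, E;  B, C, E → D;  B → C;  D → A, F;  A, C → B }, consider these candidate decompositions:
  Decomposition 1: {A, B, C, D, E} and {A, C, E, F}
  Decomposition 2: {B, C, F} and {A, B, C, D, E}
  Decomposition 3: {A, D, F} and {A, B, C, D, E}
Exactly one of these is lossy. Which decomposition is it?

Decomposition 2

Decomposition 1: common = {A, C, E}, closure = {A, B, C, D, E, F} → lossless.
Decomposition 2: common = {B, C}, closure = {B, C} → lossy.
Decomposition 3: common = {A, D}, closure = {A, B, C, D, E, F} → lossless.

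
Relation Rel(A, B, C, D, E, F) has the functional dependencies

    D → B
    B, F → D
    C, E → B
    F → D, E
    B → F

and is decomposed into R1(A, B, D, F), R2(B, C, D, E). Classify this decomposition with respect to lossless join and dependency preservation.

Lossless test: (B, D)⁺ = {B, D, E, F}, which is a superkey of neither fragment — lossy.
Dependency preservation: F → D, E is not contained in any single fragment, but the restricted closure of its left-hand side across the fragments still reaches the right-hand side; the remaining FDs each lie inside some fragment. All dependencies are preserved.

lossy but dependency-preserving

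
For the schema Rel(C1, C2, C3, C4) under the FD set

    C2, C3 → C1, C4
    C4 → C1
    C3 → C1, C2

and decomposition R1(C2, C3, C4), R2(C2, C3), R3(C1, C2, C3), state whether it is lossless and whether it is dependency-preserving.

lossless but not dependency-preserving

Lossless test (chase): Rows 1 and 2 agree on C2, C3; apply C2, C3→C1, C4 and equate their C1, C4 entries. Rows 1 and 3 agree on C2, C3; apply C2, C3→C1, C4 and equate their C1, C4 entries. Row 1 is now all distinguished symbols — the join is lossless.
Dependency preservation: the restricted closure of {C4} across the fragments never reaches {C1}, so C4 → C1 cannot be enforced without a join — not preserved.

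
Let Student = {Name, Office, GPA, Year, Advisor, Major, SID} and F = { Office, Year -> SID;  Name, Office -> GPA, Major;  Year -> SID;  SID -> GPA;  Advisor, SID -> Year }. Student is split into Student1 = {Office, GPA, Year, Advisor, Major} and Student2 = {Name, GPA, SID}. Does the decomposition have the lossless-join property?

Common attributes: Student1 ∩ Student2 = {GPA}.
No dependency enlarges {GPA}, so (GPA)⁺ = {GPA}.
The closure contains neither all of Student1 = {Office, GPA, Year, Advisor, Major} nor all of Student2 = {Name, GPA, SID}, so the common attributes are not a superkey of either fragment. The join is lossy.

No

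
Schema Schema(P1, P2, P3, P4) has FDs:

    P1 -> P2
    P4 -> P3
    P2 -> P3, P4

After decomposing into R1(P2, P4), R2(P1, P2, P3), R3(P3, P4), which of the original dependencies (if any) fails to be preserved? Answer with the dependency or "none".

P1 → P2 lies within R2.
P4 → P3 lies within R3.
P2 → P3, P4: restricted closure across fragments reaches P3, P4.
Every dependency is enforceable on the fragments, so the decomposition is dependency-preserving.

none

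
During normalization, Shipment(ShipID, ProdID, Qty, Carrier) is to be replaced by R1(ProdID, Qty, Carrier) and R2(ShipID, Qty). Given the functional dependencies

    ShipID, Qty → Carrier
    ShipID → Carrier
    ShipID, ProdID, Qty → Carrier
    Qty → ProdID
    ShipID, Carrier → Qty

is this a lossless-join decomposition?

No

Common attributes: R1 ∩ R2 = {Qty}.
Closure of {Qty}: Qty → ProdID applies, adding ProdID. So (Qty)⁺ = {ProdID, Qty}.
The closure contains neither all of R1 = {ProdID, Qty, Carrier} nor all of R2 = {ShipID, Qty}, so the common attributes are not a superkey of either fragment. The join is lossy.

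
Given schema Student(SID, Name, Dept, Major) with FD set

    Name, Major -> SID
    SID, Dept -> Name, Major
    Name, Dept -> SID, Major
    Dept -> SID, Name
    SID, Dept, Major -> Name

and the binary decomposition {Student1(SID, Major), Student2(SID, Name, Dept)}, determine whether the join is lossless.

Common attributes: Student1 ∩ Student2 = {SID}.
No dependency enlarges {SID}, so (SID)⁺ = {SID}.
The closure contains neither all of Student1 = {SID, Major} nor all of Student2 = {SID, Name, Dept}, so the common attributes are not a superkey of either fragment. The join is lossy.

No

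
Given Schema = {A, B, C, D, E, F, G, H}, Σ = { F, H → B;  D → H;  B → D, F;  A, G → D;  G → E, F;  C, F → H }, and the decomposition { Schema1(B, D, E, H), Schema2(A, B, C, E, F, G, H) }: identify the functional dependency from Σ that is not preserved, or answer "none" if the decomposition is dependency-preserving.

none

F, H → B lies within Schema2.
D → H lies within Schema1.
B → D, F: restricted closure across fragments reaches D, F.
A, G → D: restricted closure across fragments reaches D.
G → E, F lies within Schema2.
C, F → H lies within Schema2.
Every dependency is enforceable on the fragments, so the decomposition is dependency-preserving.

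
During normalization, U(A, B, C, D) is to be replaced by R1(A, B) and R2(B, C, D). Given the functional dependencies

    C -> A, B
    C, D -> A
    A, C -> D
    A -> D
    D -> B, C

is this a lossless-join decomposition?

No

Common attributes: R1 ∩ R2 = {B}.
No dependency enlarges {B}, so (B)⁺ = {B}.
The closure contains neither all of R1 = {A, B} nor all of R2 = {B, C, D}, so the common attributes are not a superkey of either fragment. The join is lossy.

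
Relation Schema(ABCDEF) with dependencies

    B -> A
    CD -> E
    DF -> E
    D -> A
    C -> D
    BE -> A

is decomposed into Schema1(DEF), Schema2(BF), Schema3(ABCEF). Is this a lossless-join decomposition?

Chase test. Columns are ABCDEF; row i has aⱼ where attribute j ∈ Schemai, else bᵢⱼ.
Initial tableau (one row per fragment):
  row 1: b11 b12 b13 a4 a5 a6
  row 2: b21 a2 b23 b24 b25 a6
  row 3: a1 a2 a3 b34 a5 a6
Rows 2 and 3 agree on B; apply B→A and equate their A entries.
No row becomes fully distinguished — the join is lossy.

No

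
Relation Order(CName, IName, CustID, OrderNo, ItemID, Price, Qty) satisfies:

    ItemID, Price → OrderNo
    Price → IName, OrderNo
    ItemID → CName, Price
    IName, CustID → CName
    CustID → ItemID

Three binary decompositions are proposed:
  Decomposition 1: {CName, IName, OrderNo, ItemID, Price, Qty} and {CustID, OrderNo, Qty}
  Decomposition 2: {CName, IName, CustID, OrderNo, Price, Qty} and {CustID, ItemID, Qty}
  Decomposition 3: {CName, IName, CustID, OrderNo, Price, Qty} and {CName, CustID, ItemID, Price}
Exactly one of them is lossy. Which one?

Decomposition 1

Decomposition 1: common = {OrderNo, Qty}, closure = {OrderNo, Qty} → lossy.
Decomposition 2: common = {CustID, Qty}, closure = {CName, IName, CustID, OrderNo, ItemID, Price, Qty} → lossless.
Decomposition 3: common = {CName, CustID, Price}, closure = {CName, IName, CustID, OrderNo, ItemID, Price} → lossless.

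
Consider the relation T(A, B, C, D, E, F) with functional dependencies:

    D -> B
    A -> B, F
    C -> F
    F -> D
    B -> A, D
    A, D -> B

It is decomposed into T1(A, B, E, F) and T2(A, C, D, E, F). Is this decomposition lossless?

Yes

Common attributes: T1 ∩ T2 = {A, E, F}.
Closure of {A, E, F}: A → B, F applies, adding B; F → D applies, adding D. So (A, E, F)⁺ = {A, B, D, E, F}.
This closure contains every attribute of T1, so T1 ∩ T2 → T1. The join is lossless.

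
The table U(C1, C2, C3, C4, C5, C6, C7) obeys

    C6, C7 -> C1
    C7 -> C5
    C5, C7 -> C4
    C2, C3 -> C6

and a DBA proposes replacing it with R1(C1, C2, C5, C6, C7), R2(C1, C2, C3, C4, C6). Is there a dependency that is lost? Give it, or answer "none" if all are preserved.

Check C5, C7 → C4: no single fragment contains all of {C4, C5, C7}, and the restricted closure of {C5, C7} across the fragments never reaches {C4}.
C6, C7 → C1 is preserved.
C7 → C5 is preserved.
C2, C3 → C6 is preserved.

C5, C7 -> C4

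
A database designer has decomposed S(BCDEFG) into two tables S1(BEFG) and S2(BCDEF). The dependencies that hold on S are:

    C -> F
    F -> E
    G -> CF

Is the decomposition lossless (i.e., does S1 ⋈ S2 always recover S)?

No

Common attributes: S1 ∩ S2 = {BEF}.
No dependency enlarges {BEF}, so (BEF)⁺ = {BEF}.
The closure contains neither all of S1 = {BEFG} nor all of S2 = {BCDEF}, so the common attributes are not a superkey of either fragment. The join is lossy.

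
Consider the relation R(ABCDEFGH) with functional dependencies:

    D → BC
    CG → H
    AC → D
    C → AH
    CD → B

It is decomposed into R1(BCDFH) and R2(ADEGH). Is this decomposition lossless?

Common attributes: R1 ∩ R2 = {DH}.
Closure of {DH}: D → BC applies, adding BC; C → AH applies, adding A. So (DH)⁺ = {ABCDH}.
The closure contains neither all of R1 = {BCDFH} nor all of R2 = {ADEGH}, so the common attributes are not a superkey of either fragment. The join is lossy.

No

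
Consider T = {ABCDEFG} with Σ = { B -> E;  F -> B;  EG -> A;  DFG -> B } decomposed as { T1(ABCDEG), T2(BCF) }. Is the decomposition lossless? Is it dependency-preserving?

lossy but dependency-preserving

Lossless test: (BC)⁺ = {BCE}, which is a superkey of neither fragment — lossy.
Dependency preservation: DFG → B is not contained in any single fragment, but the restricted closure of its left-hand side across the fragments still reaches the right-hand side; the remaining FDs each lie inside some fragment. All dependencies are preserved.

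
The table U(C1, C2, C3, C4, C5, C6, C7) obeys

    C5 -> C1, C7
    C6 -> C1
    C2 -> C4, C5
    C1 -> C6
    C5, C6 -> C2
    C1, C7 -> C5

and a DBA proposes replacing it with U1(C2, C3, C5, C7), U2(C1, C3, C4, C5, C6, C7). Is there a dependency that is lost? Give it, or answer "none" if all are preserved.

C5 → C1, C7 lies within U2.
C6 → C1 lies within U2.
C2 → C4, C5: restricted closure across fragments reaches C4, C5.
C1 → C6 lies within U2.
C5, C6 → C2: restricted closure across fragments reaches C2.
C1, C7 → C5 lies within U2.
Every dependency is enforceable on the fragments, so the decomposition is dependency-preserving.

none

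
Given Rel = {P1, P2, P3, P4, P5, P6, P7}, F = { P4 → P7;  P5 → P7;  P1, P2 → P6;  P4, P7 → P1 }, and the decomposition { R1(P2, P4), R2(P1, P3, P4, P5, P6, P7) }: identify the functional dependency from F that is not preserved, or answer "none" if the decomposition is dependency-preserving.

Check P1, P2 → P6: no single fragment contains all of {P1, P2, P6}, and the restricted closure of {P1, P2} across the fragments never reaches {P6}.
P4 → P7 is preserved.
P5 → P7 is preserved.
P4, P7 → P1 is preserved.

P1, P2 → P6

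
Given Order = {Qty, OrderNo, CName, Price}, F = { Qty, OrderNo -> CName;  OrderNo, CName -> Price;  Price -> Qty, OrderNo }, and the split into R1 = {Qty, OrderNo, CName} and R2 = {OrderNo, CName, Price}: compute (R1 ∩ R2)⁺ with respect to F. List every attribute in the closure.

R1 ∩ R2 = {OrderNo, CName}.
OrderNo, CName → Price applies, adding Price
Price → Qty, OrderNo applies, adding Qty
Closure: {Qty, OrderNo, CName, Price}.

Qty, OrderNo, CName, Price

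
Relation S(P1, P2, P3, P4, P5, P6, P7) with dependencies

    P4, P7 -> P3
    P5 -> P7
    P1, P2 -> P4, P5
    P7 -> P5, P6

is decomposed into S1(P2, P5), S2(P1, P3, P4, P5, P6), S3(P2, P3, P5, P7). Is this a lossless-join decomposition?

No

Chase test. Columns are P1, P2, P3, P4, P5, P6, P7; row i has aⱼ where attribute j ∈ Si, else bᵢⱼ.
Initial tableau (one row per fragment):
  row 1: b11 a2 b13 b14 a5 b16 b17
  row 2: a1 b22 a3 a4 a5 a6 b27
  row 3: b31 a2 a3 b34 a5 b36 a7
Rows 1 and 2 agree on P5; apply P5→P7 and equate their P7 entries.
Rows 1 and 3 agree on P5; apply P5→P7 and equate their P7 entries.
Rows 1 and 2 agree on P7; apply P7→P5, P6 and equate their P5, P6 entries.
Rows 1 and 3 agree on P7; apply P7→P5, P6 and equate their P5, P6 entries.
No row becomes fully distinguished — the join is lossy.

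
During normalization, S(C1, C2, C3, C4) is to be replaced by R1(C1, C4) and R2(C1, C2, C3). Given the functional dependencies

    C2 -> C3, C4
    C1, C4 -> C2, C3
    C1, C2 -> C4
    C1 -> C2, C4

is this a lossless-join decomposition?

Common attributes: R1 ∩ R2 = {C1}.
Closure of {C1}: C1 → C2, C4 applies, adding C2, C4; C2 → C3, C4 applies, adding C3. So (C1)⁺ = {C1, C2, C3, C4}.
This closure contains every attribute of R1, so R1 ∩ R2 → R1. The join is lossless.

Yes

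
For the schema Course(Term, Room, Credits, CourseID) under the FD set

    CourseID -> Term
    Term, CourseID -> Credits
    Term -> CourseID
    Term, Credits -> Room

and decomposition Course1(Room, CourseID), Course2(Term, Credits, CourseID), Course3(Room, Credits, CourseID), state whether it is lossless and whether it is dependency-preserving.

Lossless test (chase): Rows 1 and 2 agree on CourseID; apply CourseID→Term and equate their Term entries. Rows 1 and 3 agree on CourseID; apply CourseID→Term and equate their Term entries. Rows 1 and 2 agree on Term, CourseID; apply Term, CourseID→Credits and equate their Credits entries. Rows 1 and 2 agree on Term, Credits; apply Term, Credits→Room and equate their Room entries. Row 1 is now all distinguished symbols — the join is lossless.
Dependency preservation: Term, Credits → Room is not contained in any single fragment, but the restricted closure of its left-hand side across the fragments still reaches the right-hand side; the remaining FDs each lie inside some fragment. All dependencies are preserved.

lossless and dependency-preserving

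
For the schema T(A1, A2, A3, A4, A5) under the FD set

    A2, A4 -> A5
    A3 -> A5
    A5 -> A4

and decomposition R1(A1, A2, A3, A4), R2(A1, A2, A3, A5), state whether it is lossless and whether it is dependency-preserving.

lossless but not dependency-preserving

Lossless test: (A1, A2, A3)⁺ = {A1, A2, A3, A4, A5}, which contains all of one fragment — lossless.
Dependency preservation: the restricted closure of {A2, A4} across the fragments never reaches {A5}, so A2, A4 → A5 cannot be enforced without a join — not preserved.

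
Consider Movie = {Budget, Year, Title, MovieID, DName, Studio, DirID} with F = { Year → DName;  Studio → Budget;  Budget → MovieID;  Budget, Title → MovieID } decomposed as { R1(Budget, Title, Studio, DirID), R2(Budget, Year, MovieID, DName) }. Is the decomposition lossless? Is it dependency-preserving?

lossy but dependency-preserving

Lossless test: (Budget)⁺ = {Budget, MovieID}, which is a superkey of neither fragment — lossy.
Dependency preservation: Budget, Title → MovieID is not contained in any single fragment, but the restricted closure of its left-hand side across the fragments still reaches the right-hand side; the remaining FDs each lie inside some fragment. All dependencies are preserved.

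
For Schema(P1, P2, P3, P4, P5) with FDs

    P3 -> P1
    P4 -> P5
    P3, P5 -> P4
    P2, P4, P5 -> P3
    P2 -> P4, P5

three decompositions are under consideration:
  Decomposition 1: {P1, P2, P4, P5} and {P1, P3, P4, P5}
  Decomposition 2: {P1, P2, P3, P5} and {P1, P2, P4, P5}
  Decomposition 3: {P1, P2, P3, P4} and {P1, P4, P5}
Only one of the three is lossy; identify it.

Decomposition 1: common = {P1, P4, P5}, closure = {P1, P4, P5} → lossy.
Decomposition 2: common = {P1, P2, P5}, closure = {P1, P2, P3, P4, P5} → lossless.
Decomposition 3: common = {P1, P4}, closure = {P1, P4, P5} → lossless.

Decomposition 1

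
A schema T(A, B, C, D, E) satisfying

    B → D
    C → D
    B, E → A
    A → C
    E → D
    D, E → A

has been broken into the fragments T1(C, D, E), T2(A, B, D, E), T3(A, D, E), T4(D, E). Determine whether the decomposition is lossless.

Chase test. Columns are A, B, C, D, E; row i has aⱼ where attribute j ∈ Ti, else bᵢⱼ.
Initial tableau (one row per fragment):
  row 1: b11 b12 a3 a4 a5
  row 2: a1 a2 b23 a4 a5
  row 3: a1 b32 b33 a4 a5
  row 4: b41 b42 b43 a4 a5
Rows 2 and 3 agree on A; apply A→C and equate their C entries.
Rows 1 and 2 agree on D, E; apply D, E→A and equate their A entries.
Rows 1 and 4 agree on D, E; apply D, E→A and equate their A entries.
Rows 1 and 2 agree on A; apply A→C and equate their C entries.
Rows 1 and 4 agree on A; apply A→C and equate their C entries.
Row 2 is now all distinguished symbols — the join is lossless.

Yes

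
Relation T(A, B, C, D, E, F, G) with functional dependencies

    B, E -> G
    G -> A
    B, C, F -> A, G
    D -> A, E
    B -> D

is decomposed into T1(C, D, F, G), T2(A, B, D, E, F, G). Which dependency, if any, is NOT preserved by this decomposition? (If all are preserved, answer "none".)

none

B, E → G lies within T2.
G → A lies within T2.
B, C, F → A, G: restricted closure across fragments reaches A, G.
D → A, E lies within T2.
B → D lies within T2.
Every dependency is enforceable on the fragments, so the decomposition is dependency-preserving.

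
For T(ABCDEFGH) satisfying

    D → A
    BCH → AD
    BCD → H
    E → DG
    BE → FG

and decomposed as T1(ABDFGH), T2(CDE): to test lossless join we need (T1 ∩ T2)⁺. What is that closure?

T1 ∩ T2 = {D}.
D → A applies, adding A
Closure: {AD}.

AD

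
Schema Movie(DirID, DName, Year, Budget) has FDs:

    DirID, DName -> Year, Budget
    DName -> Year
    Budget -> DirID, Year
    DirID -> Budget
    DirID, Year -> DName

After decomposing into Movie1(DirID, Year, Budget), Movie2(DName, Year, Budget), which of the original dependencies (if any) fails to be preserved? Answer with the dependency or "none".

none

DirID, DName → Year, Budget: restricted closure across fragments reaches Year, Budget.
DName → Year lies within Movie2.
Budget → DirID, Year lies within Movie1.
DirID → Budget lies within Movie1.
DirID, Year → DName: restricted closure across fragments reaches DName.
Every dependency is enforceable on the fragments, so the decomposition is dependency-preserving.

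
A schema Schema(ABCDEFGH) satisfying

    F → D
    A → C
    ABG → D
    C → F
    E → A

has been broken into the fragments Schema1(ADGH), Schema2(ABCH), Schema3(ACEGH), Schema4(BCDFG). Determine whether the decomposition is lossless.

Chase test. Columns are ABCDEFGH; row i has aⱼ where attribute j ∈ Schemai, else bᵢⱼ.
Initial tableau (one row per fragment):
  row 1: a1 b12 b13 a4 b15 b16 a7 a8
  row 2: a1 a2 a3 b24 b25 b26 b27 a8
  row 3: a1 b32 a3 b34 a5 b36 a7 a8
  row 4: b41 a2 a3 a4 b45 a6 a7 b48
Rows 1 and 2 agree on A; apply A→C and equate their C entries.
Rows 1 and 2 agree on C; apply C→F and equate their F entries.
Rows 1 and 3 agree on C; apply C→F and equate their F entries.
Rows 1 and 4 agree on C; apply C→F and equate their F entries.
Rows 1 and 2 agree on F; apply F→D and equate their D entries.
Rows 1 and 3 agree on F; apply F→D and equate their D entries.
No row becomes fully distinguished — the join is lossy.

No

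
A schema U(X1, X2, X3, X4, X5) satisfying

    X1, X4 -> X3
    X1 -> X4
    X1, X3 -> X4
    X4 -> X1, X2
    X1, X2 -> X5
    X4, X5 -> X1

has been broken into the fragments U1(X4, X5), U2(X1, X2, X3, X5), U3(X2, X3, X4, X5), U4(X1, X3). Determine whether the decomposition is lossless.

Chase test. Columns are X1, X2, X3, X4, X5; row i has aⱼ where attribute j ∈ Ui, else bᵢⱼ.
Initial tableau (one row per fragment):
  row 1: b11 b12 b13 a4 a5
  row 2: a1 a2 a3 b24 a5
  row 3: b31 a2 a3 a4 a5
  row 4: a1 b42 a3 b44 b45
Rows 2 and 4 agree on X1; apply X1→X4 and equate their X4 entries.
Rows 1 and 3 agree on X4; apply X4→X1, X2 and equate their X1, X2 entries.
Rows 2 and 4 agree on X4; apply X4→X1, X2 and equate their X1, X2 entries.
Rows 2 and 4 agree on X1, X2; apply X1, X2→X5 and equate their X5 entries.
Rows 1 and 3 agree on X1, X4; apply X1, X4→X3 and equate their X3 entries.
No row becomes fully distinguished — the join is lossy.

No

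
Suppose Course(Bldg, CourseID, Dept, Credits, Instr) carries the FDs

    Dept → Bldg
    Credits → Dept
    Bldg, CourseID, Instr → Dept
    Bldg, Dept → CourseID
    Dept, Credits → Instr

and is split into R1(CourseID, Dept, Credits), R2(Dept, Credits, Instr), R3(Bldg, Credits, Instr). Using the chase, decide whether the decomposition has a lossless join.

Yes

Chase test. Columns are Bldg, CourseID, Dept, Credits, Instr; row i has aⱼ where attribute j ∈ Ri, else bᵢⱼ.
Initial tableau (one row per fragment):
  row 1: b11 a2 a3 a4 b15
  row 2: b21 b22 a3 a4 a5
  row 3: a1 b32 b33 a4 a5
Rows 1 and 2 agree on Dept; apply Dept→Bldg and equate their Bldg entries.
Rows 1 and 3 agree on Credits; apply Credits→Dept and equate their Dept entries.
Rows 1 and 2 agree on Bldg, Dept; apply Bldg, Dept→CourseID and equate their CourseID entries.
Rows 1 and 2 agree on Dept, Credits; apply Dept, Credits→Instr and equate their Instr entries.
Rows 1 and 3 agree on Dept; apply Dept→Bldg and equate their Bldg entries.
Rows 1 and 3 agree on Bldg, Dept; apply Bldg, Dept→CourseID and equate their CourseID entries.
Row 1 is now all distinguished symbols — the join is lossless.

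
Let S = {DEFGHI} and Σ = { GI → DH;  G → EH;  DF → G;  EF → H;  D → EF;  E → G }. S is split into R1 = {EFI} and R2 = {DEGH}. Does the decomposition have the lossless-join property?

Common attributes: R1 ∩ R2 = {E}.
Closure of {E}: E → G applies, adding G; G → EH applies, adding H. So (E)⁺ = {EGH}.
The closure contains neither all of R1 = {EFI} nor all of R2 = {DEGH}, so the common attributes are not a superkey of either fragment. The join is lossy.

No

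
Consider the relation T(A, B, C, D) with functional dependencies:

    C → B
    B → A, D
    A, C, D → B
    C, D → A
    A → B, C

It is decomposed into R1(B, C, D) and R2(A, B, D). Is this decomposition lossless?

Yes

Common attributes: R1 ∩ R2 = {B, D}.
Closure of {B, D}: B → A, D applies, adding A; A → B, C applies, adding C. So (B, D)⁺ = {A, B, C, D}.
This closure contains every attribute of R1, so R1 ∩ R2 → R1. The join is lossless.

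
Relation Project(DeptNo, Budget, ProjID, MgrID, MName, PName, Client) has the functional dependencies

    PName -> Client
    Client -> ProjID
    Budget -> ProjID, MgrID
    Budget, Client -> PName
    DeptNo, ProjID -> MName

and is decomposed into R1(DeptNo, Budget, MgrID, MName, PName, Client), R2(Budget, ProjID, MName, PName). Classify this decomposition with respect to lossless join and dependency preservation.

lossless but not dependency-preserving

Lossless test: (Budget, MName, PName)⁺ = {Budget, ProjID, MgrID, MName, PName, Client}, which contains all of one fragment — lossless.
Dependency preservation: the restricted closure of {Client} across the fragments never reaches {ProjID}, so Client → ProjID cannot be enforced without a join — not preserved.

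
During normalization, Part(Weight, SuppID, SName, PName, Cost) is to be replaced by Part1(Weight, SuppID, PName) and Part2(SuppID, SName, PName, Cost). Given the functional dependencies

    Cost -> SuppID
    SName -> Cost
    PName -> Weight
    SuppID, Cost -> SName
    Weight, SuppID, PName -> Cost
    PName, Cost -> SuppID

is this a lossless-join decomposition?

Yes

Common attributes: Part1 ∩ Part2 = {SuppID, PName}.
Closure of {SuppID, PName}: PName → Weight applies, adding Weight; Weight, SuppID, PName → Cost applies, adding Cost; SuppID, Cost → SName applies, adding SName. So (SuppID, PName)⁺ = {Weight, SuppID, SName, PName, Cost}.
This closure contains every attribute of Part1, so Part1 ∩ Part2 → Part1. The join is lossless.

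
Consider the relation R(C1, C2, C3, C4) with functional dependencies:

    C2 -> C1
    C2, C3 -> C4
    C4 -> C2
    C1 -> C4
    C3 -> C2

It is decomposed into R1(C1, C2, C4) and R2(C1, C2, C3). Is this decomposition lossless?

Yes

Common attributes: R1 ∩ R2 = {C1, C2}.
Closure of {C1, C2}: C1 → C4 applies, adding C4. So (C1, C2)⁺ = {C1, C2, C4}.
This closure contains every attribute of R1, so R1 ∩ R2 → R1. The join is lossless.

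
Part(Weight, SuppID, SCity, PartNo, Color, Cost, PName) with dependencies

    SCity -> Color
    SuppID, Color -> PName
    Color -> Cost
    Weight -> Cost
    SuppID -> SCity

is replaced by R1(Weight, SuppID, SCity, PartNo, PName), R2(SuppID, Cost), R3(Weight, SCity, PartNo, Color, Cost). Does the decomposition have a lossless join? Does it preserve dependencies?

lossless and dependency-preserving

Lossless test (chase): Rows 1 and 3 agree on SCity; apply SCity→Color and equate their Color entries. Rows 1 and 3 agree on Color; apply Color→Cost and equate their Cost entries. Rows 1 and 2 agree on SuppID; apply SuppID→SCity and equate their SCity entries. Rows 1 and 2 agree on SCity; apply SCity→Color and equate their Color entries. Rows 1 and 2 agree on SuppID, Color; apply SuppID, Color→PName and equate their PName entries. Row 1 is now all distinguished symbols — the join is lossless.
Dependency preservation: SuppID, Color → PName is not contained in any single fragment, but the restricted closure of its left-hand side across the fragments still reaches the right-hand side; the remaining FDs each lie inside some fragment. All dependencies are preserved.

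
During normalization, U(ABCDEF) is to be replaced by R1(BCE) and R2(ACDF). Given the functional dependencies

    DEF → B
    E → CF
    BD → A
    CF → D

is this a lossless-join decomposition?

No

Common attributes: R1 ∩ R2 = {C}.
No dependency enlarges {C}, so (C)⁺ = {C}.
The closure contains neither all of R1 = {BCE} nor all of R2 = {ACDF}, so the common attributes are not a superkey of either fragment. The join is lossy.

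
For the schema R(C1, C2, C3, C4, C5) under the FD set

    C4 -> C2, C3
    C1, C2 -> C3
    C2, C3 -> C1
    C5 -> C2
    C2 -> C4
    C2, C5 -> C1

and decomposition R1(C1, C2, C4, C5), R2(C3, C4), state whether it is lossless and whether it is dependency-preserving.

lossless and dependency-preserving

Lossless test: (C4)⁺ = {C1, C2, C3, C4}, which contains all of one fragment — lossless.
Dependency preservation: C4 → C2, C3; C1, C2 → C3; C2, C3 → C1 are not contained in any single fragment, but the restricted closure of each left-hand side across the fragments still reaches the right-hand side; the remaining FDs each lie inside some fragment. All dependencies are preserved.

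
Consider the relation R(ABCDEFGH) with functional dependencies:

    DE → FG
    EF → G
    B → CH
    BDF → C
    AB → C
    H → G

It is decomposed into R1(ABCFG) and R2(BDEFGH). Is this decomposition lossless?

No

Common attributes: R1 ∩ R2 = {BFG}.
Closure of {BFG}: B → CH applies, adding CH. So (BFG)⁺ = {BCFGH}.
The closure contains neither all of R1 = {ABCFG} nor all of R2 = {BDEFGH}, so the common attributes are not a superkey of either fragment. The join is lossy.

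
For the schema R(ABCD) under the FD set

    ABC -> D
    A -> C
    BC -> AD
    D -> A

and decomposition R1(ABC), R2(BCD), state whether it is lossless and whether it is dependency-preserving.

Lossless test: (BC)⁺ = {ABCD}, which contains all of one fragment — lossless.
Dependency preservation: the restricted closure of {D} across the fragments never reaches {A}, so D → A cannot be enforced without a join — not preserved.

lossless but not dependency-preserving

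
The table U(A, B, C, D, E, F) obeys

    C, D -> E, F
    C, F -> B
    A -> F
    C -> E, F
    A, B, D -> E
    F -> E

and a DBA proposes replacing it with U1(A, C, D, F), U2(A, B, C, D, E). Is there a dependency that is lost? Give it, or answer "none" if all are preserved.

Check F → E: no single fragment contains all of {E, F}, and the restricted closure of {F} across the fragments never reaches {E}.
C, D → E, F is preserved.
C, F → B is preserved.
A → F is preserved.
C → E, F is preserved.
A, B, D → E is preserved.

F -> E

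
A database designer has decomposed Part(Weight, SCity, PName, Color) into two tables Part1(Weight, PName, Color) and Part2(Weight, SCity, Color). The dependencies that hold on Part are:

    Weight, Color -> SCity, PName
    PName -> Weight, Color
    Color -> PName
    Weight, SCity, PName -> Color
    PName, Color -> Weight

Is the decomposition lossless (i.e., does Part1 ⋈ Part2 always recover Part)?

Yes

Common attributes: Part1 ∩ Part2 = {Weight, Color}.
Closure of {Weight, Color}: Weight, Color → SCity, PName applies, adding SCity, PName. So (Weight, Color)⁺ = {Weight, SCity, PName, Color}.
This closure contains every attribute of Part1, so Part1 ∩ Part2 → Part1. The join is lossless.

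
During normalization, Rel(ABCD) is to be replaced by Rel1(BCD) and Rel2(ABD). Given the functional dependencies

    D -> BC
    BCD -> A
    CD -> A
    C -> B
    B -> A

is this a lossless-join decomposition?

Common attributes: Rel1 ∩ Rel2 = {BD}.
Closure of {BD}: D → BC applies, adding C; BCD → A applies, adding A. So (BD)⁺ = {ABCD}.
This closure contains every attribute of Rel1, so Rel1 ∩ Rel2 → Rel1. The join is lossless.

Yes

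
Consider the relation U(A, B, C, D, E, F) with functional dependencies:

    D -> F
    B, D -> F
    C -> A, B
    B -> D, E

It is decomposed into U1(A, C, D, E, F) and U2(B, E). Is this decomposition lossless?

No

Common attributes: U1 ∩ U2 = {E}.
No dependency enlarges {E}, so (E)⁺ = {E}.
The closure contains neither all of U1 = {A, C, D, E, F} nor all of U2 = {B, E}, so the common attributes are not a superkey of either fragment. The join is lossy.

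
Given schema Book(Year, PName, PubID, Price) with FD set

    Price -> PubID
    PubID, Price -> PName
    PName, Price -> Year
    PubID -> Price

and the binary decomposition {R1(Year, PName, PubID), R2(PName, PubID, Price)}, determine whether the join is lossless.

Yes

Common attributes: R1 ∩ R2 = {PName, PubID}.
Closure of {PName, PubID}: PubID → Price applies, adding Price; PName, Price → Year applies, adding Year. So (PName, PubID)⁺ = {Year, PName, PubID, Price}.
This closure contains every attribute of R1, so R1 ∩ R2 → R1. The join is lossless.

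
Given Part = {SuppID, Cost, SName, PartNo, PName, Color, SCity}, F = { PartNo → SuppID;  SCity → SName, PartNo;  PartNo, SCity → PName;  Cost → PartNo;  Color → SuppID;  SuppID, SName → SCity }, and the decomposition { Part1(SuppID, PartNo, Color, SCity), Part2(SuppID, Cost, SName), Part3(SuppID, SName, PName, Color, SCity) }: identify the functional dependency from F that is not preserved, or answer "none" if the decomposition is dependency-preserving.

Check Cost → PartNo: no single fragment contains all of {Cost, PartNo}, and the restricted closure of {Cost} across the fragments never reaches {PartNo}.
PartNo → SuppID is preserved.
SCity → SName, PartNo is preserved.
PartNo, SCity → PName is preserved.
Color → SuppID is preserved.
SuppID, SName → SCity is preserved.

Cost → PartNo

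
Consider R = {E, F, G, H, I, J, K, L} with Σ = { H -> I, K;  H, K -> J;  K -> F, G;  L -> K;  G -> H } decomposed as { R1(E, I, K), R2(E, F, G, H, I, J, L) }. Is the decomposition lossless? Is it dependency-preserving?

lossy and not dependency-preserving

Lossless test: (E, I)⁺ = {E, I}, which is a superkey of neither fragment — lossy.
Dependency preservation: the restricted closure of {H} across the fragments never reaches {I, K}, so H → I, K cannot be enforced without a join — not preserved.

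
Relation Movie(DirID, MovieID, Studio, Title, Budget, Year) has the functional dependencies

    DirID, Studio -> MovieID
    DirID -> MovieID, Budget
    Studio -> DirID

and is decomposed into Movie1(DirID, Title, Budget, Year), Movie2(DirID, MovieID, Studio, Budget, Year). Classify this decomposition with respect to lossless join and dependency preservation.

Lossless test: (DirID, Budget, Year)⁺ = {DirID, MovieID, Budget, Year}, which is a superkey of neither fragment — lossy.
Dependency preservation: every FD's attributes lie within a single fragment, so each can be enforced locally — preserved.

lossy but dependency-preserving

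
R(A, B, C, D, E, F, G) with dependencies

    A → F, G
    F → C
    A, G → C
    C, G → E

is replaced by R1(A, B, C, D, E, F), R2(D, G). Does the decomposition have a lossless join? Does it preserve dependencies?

lossy and not dependency-preserving

Lossless test: (D)⁺ = {D}, which is a superkey of neither fragment — lossy.
Dependency preservation: the restricted closure of {A} across the fragments never reaches {F, G}, so A → F, G cannot be enforced without a join — not preserved.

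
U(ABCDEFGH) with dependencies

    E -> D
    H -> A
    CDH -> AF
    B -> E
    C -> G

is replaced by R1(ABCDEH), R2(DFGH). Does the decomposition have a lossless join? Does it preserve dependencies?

Lossless test: (DH)⁺ = {ADH}, which is a superkey of neither fragment — lossy.
Dependency preservation: the restricted closure of {CDH} across the fragments never reaches {AF}, so CDH → AF cannot be enforced without a join — not preserved.

lossy and not dependency-preserving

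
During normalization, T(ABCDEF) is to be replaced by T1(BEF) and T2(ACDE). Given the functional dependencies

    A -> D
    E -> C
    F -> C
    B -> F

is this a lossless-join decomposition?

Common attributes: T1 ∩ T2 = {E}.
Closure of {E}: E → C applies, adding C. So (E)⁺ = {CE}.
The closure contains neither all of T1 = {BEF} nor all of T2 = {ACDE}, so the common attributes are not a superkey of either fragment. The join is lossy.

No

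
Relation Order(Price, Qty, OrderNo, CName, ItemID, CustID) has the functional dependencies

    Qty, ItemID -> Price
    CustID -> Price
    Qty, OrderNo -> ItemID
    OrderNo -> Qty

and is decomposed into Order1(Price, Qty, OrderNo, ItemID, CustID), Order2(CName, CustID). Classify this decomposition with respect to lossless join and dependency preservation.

lossy but dependency-preserving

Lossless test: (CustID)⁺ = {Price, CustID}, which is a superkey of neither fragment — lossy.
Dependency preservation: every FD's attributes lie within a single fragment, so each can be enforced locally — preserved.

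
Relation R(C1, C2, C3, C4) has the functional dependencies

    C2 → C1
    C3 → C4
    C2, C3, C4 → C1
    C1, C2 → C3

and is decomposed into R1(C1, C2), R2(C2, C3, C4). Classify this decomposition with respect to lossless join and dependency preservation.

Lossless test: (C2)⁺ = {C1, C2, C3, C4}, which contains all of one fragment — lossless.
Dependency preservation: C2, C3, C4 → C1; C1, C2 → C3 are not contained in any single fragment, but the restricted closure of each left-hand side across the fragments still reaches the right-hand side; the remaining FDs each lie inside some fragment. All dependencies are preserved.

lossless and dependency-preserving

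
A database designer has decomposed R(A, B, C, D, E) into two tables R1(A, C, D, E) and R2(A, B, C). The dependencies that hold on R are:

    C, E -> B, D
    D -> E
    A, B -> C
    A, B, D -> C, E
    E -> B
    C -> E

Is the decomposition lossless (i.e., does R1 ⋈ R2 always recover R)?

Common attributes: R1 ∩ R2 = {A, C}.
Closure of {A, C}: C → E applies, adding E; C, E → B, D applies, adding B, D. So (A, C)⁺ = {A, B, C, D, E}.
This closure contains every attribute of R1, so R1 ∩ R2 → R1. The join is lossless.

Yes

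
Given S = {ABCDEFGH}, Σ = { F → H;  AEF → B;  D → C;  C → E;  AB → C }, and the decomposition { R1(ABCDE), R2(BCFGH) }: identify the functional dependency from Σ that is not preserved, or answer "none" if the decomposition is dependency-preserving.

Check AEF → B: no single fragment contains all of {ABEF}, and the restricted closure of {AEF} across the fragments never reaches {B}.
F → H is preserved.
D → C is preserved.
C → E is preserved.
AB → C is preserved.

AEF → B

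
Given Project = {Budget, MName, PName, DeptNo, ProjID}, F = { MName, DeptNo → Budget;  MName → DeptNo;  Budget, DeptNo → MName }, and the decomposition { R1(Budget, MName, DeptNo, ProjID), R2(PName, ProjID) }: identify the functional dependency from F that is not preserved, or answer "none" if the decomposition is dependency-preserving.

MName, DeptNo → Budget lies within R1.
MName → DeptNo lies within R1.
Budget, DeptNo → MName lies within R1.
Every dependency is enforceable on the fragments, so the decomposition is dependency-preserving.

none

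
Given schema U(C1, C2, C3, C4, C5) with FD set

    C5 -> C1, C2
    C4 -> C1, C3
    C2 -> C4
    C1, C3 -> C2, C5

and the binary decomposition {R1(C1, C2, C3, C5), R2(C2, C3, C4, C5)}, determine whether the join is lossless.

Common attributes: R1 ∩ R2 = {C2, C3, C5}.
Closure of {C2, C3, C5}: C5 → C1, C2 applies, adding C1; C2 → C4 applies, adding C4. So (C2, C3, C5)⁺ = {C1, C2, C3, C4, C5}.
This closure contains every attribute of R1, so R1 ∩ R2 → R1. The join is lossless.

Yes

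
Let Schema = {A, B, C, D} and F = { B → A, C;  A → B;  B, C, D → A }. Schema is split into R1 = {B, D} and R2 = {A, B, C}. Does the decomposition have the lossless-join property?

Yes

Common attributes: R1 ∩ R2 = {B}.
Closure of {B}: B → A, C applies, adding A, C. So (B)⁺ = {A, B, C}.
This closure contains every attribute of R2, so R1 ∩ R2 → R2. The join is lossless.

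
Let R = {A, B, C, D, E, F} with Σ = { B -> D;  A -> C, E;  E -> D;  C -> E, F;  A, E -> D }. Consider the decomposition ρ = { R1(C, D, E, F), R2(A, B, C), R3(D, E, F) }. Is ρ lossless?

Yes

Chase test. Columns are A, B, C, D, E, F; row i has aⱼ where attribute j ∈ Ri, else bᵢⱼ.
Initial tableau (one row per fragment):
  row 1: b11 b12 a3 a4 a5 a6
  row 2: a1 a2 a3 b24 b25 b26
  row 3: b31 b32 b33 a4 a5 a6
Rows 1 and 2 agree on C; apply C→E, F and equate their E, F entries.
Rows 1 and 2 agree on E; apply E→D and equate their D entries.
Row 2 is now all distinguished symbols — the join is lossless.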